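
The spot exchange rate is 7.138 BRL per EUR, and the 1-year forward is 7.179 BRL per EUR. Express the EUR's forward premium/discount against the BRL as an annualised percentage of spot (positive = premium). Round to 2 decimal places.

T = 1 year.
Period premium: (7.179 − 7.138)/7.138 = 0.0057439.
×(1/T) gives 0.57% p.a.

+0.57%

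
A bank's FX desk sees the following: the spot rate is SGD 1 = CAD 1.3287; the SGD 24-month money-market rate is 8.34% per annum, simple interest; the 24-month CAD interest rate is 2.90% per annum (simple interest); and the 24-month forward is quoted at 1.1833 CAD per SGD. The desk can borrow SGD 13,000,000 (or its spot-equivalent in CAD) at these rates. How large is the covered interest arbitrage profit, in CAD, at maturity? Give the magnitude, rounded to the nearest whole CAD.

CAD 326,172

T = 2 years.
Route A — deposit SGD, sell forward: 13,000,000 × 1.166800 × 1.1833 = CAD 17,948,767.72.
Route B — convert at spot, deposit CAD: 13,000,000 × 1.3287 × 1.058000 = CAD 18,274,939.80.
The quoted forward undervalues SGD, so borrow SGD, convert to CAD at spot, deposit the CAD at 2.90%, and buy SGD forward at 1.1833 to cover the loan.
Profit = 18,274,939.80 − 17,948,767.72 = CAD 326,172.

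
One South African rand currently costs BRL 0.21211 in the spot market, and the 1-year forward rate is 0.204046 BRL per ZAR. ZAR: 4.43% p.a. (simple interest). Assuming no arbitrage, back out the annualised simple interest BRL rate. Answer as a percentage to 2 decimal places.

0.46%

T = 1 year.
By CIP, F/S equals the BRL-to-ZAR growth ratio: 0.204046/0.21211 = 0.9619820.
The ZAR side grows by 1 + 0.0443×1 = 1.044300.
That pins the BRL growth at 1.0045978.
(1.0045978 − 1)/T = 0.004598, i.e. 0.46%.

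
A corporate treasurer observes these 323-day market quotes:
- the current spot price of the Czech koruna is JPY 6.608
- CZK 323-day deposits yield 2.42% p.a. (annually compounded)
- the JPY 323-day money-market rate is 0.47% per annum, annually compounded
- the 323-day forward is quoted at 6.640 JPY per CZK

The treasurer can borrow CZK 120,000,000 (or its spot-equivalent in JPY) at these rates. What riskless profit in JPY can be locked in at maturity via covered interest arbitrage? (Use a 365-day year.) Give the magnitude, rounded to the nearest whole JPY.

T = 323/365 years.
Keep in CZK, deliver into the forward: 120,000,000·1.02138579009·6.640 = JPY 813,840,197.54.
Swap to JPY now, deposit: 120,000,000·6.608·1.00415805535 = JPY 796,257,171.57.
The quoted forward overvalues CZK, so borrow JPY, buy CZK at spot, deposit the CZK at 2.42%, and sell the proceeds forward at 6.640.
Profit = 813,840,197.54 − 796,257,171.57 = JPY 17,583,026.

JPY 17,583,026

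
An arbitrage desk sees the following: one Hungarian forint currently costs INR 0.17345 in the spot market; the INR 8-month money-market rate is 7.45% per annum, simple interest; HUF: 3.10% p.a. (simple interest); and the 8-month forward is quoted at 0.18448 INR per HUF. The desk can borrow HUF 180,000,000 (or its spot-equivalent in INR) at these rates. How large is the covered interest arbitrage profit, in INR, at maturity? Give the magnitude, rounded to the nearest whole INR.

T = 8/12 years.
Invest the HUF and cover forward: 180,000,000 × 1.0206666667 × 0.18448 = INR 33,892,665.60.
Convert at spot and invest in INR: 180,000,000 × 0.17345 × 1.0496666667 = INR 32,771,643.00.
The quoted forward overvalues HUF, so borrow INR, buy HUF at spot, deposit the HUF at 3.10%, and sell the proceeds forward at 0.18448.
Arbitrage profit = |33,892,665.60 − 32,771,643.00| = INR 1,121,023.

INR 1,121,023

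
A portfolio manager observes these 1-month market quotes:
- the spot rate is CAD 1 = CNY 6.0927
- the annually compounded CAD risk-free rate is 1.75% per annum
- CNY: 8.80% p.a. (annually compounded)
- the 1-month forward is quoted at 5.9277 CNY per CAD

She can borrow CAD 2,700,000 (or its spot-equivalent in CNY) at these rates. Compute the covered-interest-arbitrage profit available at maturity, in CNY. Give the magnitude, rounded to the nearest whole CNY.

T = 1/12 years.
Invest the CAD and cover forward: 2,700,000 × 1.0014467654 × 5.9277 = CNY 16,027,945.18.
Convert at spot and invest in CNY: 2,700,000 × 6.0927 × 1.0070531864 = CNY 16,566,316.96.
The quoted forward undervalues CAD, so borrow CAD, convert to CNY at spot, deposit the CNY at 8.80%, and buy CAD forward at 5.9277 to cover the loan.
Arbitrage profit = |16,027,945.18 − 16,566,316.96| = CNY 538,372.

CNY 538,372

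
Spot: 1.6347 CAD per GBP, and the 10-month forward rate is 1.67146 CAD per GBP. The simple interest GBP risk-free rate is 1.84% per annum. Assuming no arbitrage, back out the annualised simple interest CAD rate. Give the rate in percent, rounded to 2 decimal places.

T = 10/12 years.
By CIP, F/S equals the CAD-to-GBP growth ratio: 1.67146/1.6347 = 1.0224873.
GBP growth factor: 1 + 0.0184×10/12 = 1.0153333.
That pins the CAD growth at 1.0381654.
(1.0381654 − 1)/T = 0.045798, i.e. 4.58%.

4.58%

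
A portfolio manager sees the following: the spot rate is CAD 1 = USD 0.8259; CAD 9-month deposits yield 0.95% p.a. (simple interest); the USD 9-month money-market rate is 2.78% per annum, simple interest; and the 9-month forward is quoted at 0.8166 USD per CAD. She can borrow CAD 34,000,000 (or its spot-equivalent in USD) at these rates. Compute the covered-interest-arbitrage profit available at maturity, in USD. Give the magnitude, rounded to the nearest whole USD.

T = 9/12 years.
Keep in CAD, deliver into the forward: 34,000,000·1.007125·0.8166 = USD 27,962,221.35.
Swap to USD now, deposit: 34,000,000·0.8259·1.020850 = USD 28,666,080.51.
The quoted forward undervalues CAD, so borrow CAD, convert to USD at spot, deposit the USD at 2.78%, and buy CAD forward at 0.8166 to cover the loan.
Arbitrage profit = |27,962,221.35 − 28,666,080.51| = USD 703,859.

USD 703,859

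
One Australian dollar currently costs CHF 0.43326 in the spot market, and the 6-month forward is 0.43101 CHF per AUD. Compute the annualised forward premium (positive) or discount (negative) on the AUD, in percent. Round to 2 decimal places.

T = 6/12 years.
AUD trades forward at -0.51932% vs spot over the period.
Per annum: -0.0051932 / (6/12) = -0.010386 = -1.04%.

-1.04%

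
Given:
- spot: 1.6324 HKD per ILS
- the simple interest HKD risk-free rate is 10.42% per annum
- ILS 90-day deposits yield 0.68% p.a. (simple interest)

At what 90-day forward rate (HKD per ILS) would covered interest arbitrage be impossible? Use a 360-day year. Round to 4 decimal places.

T = 90/360 years.
Growth of 1 HKD over T: 1 + 0.1042×90/360 = 1.026050.
ILS accumulates by 1 + 0.0068×90/360 = 1.001700.
Forward (HKD per ILS) = 1.6324 × 1.026050 / 1.001700 = 1.672081.

1.6721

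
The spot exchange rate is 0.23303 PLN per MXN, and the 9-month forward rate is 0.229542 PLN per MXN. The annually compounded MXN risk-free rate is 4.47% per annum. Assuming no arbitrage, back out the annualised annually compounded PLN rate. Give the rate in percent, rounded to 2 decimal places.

T = 9/12 years.
CIP gives F = S · g_PLN/g_MXN, so g_PLN/g_MXN = 0.229542/0.23303 = 0.9850320.
MXN growth factor: (1 + 0.0447)^(9/12) = 1.0333411.
Hence g_PLN = 1.0178741.
r = 1.0178741^(12/9) − 1 = 0.023903 → 2.39%.

2.39%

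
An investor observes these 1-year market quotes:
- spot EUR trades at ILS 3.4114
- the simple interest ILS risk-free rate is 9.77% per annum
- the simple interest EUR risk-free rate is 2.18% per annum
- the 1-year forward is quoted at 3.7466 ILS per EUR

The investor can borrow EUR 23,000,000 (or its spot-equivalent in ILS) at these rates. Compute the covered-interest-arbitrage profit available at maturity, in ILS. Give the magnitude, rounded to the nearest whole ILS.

T = 1 year.
Route A — deposit EUR, sell forward: 23,000,000 × 1.021800 × 3.7466 = ILS 88,050,345.24.
Route B — convert at spot, deposit ILS: 23,000,000 × 3.4114 × 1.097700 = ILS 86,127,956.94.
The quoted forward overvalues EUR, so borrow ILS, buy EUR at spot, deposit the EUR at 2.18%, and sell the proceeds forward at 3.7466.
Arbitrage profit = |88,050,345.24 − 86,127,956.94| = ILS 1,922,388.

ILS 1,922,388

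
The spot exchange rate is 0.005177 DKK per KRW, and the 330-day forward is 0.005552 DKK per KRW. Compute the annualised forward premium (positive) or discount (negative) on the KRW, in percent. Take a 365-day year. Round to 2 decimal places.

+8.01%

T = 330/365 years.
Period premium: (0.005552 − 0.005177)/0.005177 = 0.0724358.
×(1/T) gives 8.01% p.a.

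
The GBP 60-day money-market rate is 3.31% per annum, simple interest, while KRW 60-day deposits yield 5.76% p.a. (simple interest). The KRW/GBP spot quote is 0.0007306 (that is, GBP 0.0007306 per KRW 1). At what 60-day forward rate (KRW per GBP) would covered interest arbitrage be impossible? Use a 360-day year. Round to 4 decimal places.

T = 60/360 years.
GBP growth factor: 1 + 0.0331×60/360 = 1.0055166667.
KRW growth factor: 1 + 0.0576×60/360 = 1.009600.
Forward (GBP per KRW) = 0.0007306 × 1.0055166667 / 1.009600 = 0.0007276450839.
Invert for KRW per GBP: 1 / 0.0007276450839 = 1374.2964.

1374.2964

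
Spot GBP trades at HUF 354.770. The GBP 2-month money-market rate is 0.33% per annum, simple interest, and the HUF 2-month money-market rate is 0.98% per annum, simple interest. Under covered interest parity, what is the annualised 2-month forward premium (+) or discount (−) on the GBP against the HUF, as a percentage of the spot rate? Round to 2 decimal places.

+0.65%

T = 2/12 years.
F = S · g_HUF/g_GBP = 354.77 × 1.0016333/1.000550 = 355.154111.
Annualised premium = (F − S)/S × (1/T) = (355.154111 − 354.77)/354.77 ÷ (2/12) = 0.65%.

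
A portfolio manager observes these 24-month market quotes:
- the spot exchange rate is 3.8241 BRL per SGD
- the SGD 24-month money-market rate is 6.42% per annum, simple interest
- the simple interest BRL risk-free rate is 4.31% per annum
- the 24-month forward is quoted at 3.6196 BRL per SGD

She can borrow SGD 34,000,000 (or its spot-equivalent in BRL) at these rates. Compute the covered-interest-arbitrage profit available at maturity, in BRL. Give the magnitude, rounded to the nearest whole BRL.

T = 2 years.
Route A — deposit SGD, sell forward: 34,000,000 × 1.128400 × 3.6196 = BRL 138,868,125.76.
Route B — convert at spot, deposit BRL: 34,000,000 × 3.8241 × 1.086200 = BRL 141,227,072.28.
The quoted forward undervalues SGD, so borrow SGD, convert to BRL at spot, deposit the BRL at 4.31%, and buy SGD forward at 3.6196 to cover the loan.
Profit = 141,227,072.28 − 138,868,125.76 = BRL 2,358,947.

BRL 2,358,947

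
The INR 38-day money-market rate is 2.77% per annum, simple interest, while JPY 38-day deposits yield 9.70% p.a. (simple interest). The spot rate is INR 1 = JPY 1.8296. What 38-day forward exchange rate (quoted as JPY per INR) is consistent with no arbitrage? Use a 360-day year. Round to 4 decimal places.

1.8429

T = 38/360 years.
JPY accumulates by 1 + 0.0970×38/360 = 1.0102389.
INR growth factor: 1 + 0.0277×38/360 = 1.0029239.
CIP: F = S · (grow JPY)/(grow INR) = 1.8296 × 1.0102389/1.0029239 = 1.842945 JPY per INR.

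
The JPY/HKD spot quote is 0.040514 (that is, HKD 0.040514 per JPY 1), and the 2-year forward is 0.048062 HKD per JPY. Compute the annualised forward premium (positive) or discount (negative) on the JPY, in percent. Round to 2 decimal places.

T = 2 years.
JPY trades forward at +18.63060% vs spot over the period.
Per annum: 0.1863060 / 2 = 0.093153 = 9.32%.

+9.32%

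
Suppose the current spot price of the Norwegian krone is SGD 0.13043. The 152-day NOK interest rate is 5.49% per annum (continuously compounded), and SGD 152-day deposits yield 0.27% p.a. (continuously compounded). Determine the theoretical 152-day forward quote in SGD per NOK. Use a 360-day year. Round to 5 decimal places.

T = 152/360 years.
Growth of 1 SGD over T: e^(0.0027×152/360) = 1.0011407.
NOK growth factor: e^(0.0549×152/360) = 1.0234507.
So F = 0.13043 × 1.0011407 / 1.0234507 = 0.1275868 (SGD/NOK).

0.12759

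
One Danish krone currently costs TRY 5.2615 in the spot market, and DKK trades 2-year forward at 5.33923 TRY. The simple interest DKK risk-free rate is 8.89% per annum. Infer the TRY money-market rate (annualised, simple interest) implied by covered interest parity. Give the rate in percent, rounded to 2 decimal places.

9.76%

T = 2 years.
By CIP, F/S equals the TRY-to-DKK growth ratio: 5.33923/5.2615 = 1.0147734.
DKK growth factor: 1 + 0.0889×2 = 1.177800.
Hence g_TRY = 1.1952001.
(1.1952001 − 1)/T = 0.097600, i.e. 9.76%.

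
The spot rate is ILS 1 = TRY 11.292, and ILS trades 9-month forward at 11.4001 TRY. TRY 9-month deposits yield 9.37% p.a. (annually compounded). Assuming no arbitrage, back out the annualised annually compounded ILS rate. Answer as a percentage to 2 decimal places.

T = 9/12 years.
F/S = 11.4001/11.292 = 1.0095731 = (growth of TRY) / (growth of ILS).
TRY growth factor: (1 + 0.0937)^(9/12) = 1.0694824.
That pins the ILS growth at 1.0593412.
Annualise: 1.0593412^(12/9) − 1 = 0.079894 = 7.99%.

7.99%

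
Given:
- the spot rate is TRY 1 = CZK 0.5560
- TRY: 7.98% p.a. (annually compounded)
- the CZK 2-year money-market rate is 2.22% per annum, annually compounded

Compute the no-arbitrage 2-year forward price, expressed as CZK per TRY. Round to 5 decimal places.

0.49826

T = 2 years.
CZK growth factor: (1 + 0.0222)^2 = 1.0448928.
TRY growth factor: (1 + 0.0798)^2 = 1.165968.
CIP: F = S · (grow CZK)/(grow TRY) = 0.556 × 1.0448928/1.165968 = 0.4982644 CZK per TRY.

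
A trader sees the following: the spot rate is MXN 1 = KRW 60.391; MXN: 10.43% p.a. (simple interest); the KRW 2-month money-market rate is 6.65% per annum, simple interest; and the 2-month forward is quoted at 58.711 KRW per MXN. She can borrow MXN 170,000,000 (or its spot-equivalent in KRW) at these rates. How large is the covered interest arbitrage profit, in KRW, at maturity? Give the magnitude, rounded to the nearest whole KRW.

T = 2/12 years.
Invest the MXN and cover forward: 170,000,000 × 1.017383333333 × 58.711 = KRW 10,154,370,790.16.
Convert at spot and invest in KRW: 170,000,000 × 60.391 × 1.011083333333 = KRW 10,380,256,709.16.
The quoted forward undervalues MXN, so borrow MXN, convert to KRW at spot, deposit the KRW at 6.65%, and buy MXN forward at 58.711 to cover the loan.
The gap between the two covered legs is KRW 225,885,919.

KRW 225,885,919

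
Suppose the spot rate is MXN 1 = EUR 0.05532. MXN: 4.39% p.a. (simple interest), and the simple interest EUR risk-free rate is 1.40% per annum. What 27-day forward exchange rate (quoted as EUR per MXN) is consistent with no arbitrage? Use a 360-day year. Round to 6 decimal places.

T = 27/360 years.
EUR accumulates by 1 + 0.0140×27/360 = 1.001050.
Growth of 1 MXN over T: 1 + 0.0439×27/360 = 1.0032925.
Forward (EUR per MXN) = 0.05532 × 1.001050 / 1.0032925 = 0.05519635.

0.055196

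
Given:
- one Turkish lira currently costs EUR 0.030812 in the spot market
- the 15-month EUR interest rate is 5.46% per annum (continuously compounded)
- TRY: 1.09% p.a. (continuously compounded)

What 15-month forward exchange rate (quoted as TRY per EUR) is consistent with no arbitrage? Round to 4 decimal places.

30.7296

T = 15/12 years.
EUR accumulates by e^(0.0546×15/12) = 1.07063293.
TRY growth factor: e^(0.0109×15/12) = 1.01371824.
So F = 0.030812 × 1.07063293 / 1.01371824 = 0.032541924 (EUR/TRY).
Quoted the other way: 1/0.032541924 = 30.7296 TRY per EUR.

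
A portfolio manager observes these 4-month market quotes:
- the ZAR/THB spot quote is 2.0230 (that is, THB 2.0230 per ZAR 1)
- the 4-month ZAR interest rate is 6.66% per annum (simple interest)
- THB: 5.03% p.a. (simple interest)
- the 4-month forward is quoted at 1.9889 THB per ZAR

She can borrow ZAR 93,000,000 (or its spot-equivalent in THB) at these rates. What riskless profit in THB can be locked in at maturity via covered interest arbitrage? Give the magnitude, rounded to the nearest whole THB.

THB 2,219,481

T = 4/12 years.
Invest the ZAR and cover forward: 93,000,000 × 1.022200 × 1.9889 = THB 189,073,982.94.
Convert at spot and invest in THB: 93,000,000 × 2.0230 × 1.01676666667 = THB 191,293,463.90.
The quoted forward undervalues ZAR, so borrow ZAR, convert to THB at spot, deposit the THB at 5.03%, and buy ZAR forward at 1.9889 to cover the loan.
Arbitrage profit = |189,073,982.94 − 191,293,463.90| = THB 2,219,481.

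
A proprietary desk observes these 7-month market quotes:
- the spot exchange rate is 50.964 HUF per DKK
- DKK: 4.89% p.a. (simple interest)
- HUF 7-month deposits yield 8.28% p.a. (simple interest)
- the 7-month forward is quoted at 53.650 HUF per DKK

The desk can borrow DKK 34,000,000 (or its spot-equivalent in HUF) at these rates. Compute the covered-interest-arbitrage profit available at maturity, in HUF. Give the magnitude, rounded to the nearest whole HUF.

T = 7/12 years.
Keep in DKK, deliver into the forward: 34,000,000·1.028525·53.650 = HUF 1,876,132,452.50.
Swap to HUF now, deposit: 34,000,000·50.964·1.048300 = HUF 1,816,469,080.80.
The quoted forward overvalues DKK, so borrow HUF, buy DKK at spot, deposit the DKK at 4.89%, and sell the proceeds forward at 53.650.
The gap between the two covered legs is HUF 59,663,372.

HUF 59,663,372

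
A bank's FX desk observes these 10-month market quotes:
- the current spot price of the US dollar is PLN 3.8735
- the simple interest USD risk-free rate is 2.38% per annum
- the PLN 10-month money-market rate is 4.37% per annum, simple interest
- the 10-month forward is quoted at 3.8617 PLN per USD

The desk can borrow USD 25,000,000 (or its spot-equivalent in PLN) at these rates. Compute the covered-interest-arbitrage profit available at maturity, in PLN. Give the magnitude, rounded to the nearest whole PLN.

PLN 1,906,739

T = 10/12 years.
Invest the USD and cover forward: 25,000,000 × 1.0198333333 × 3.8617 = PLN 98,457,259.58.
Convert at spot and invest in PLN: 25,000,000 × 3.8735 × 1.0364166667 = PLN 100,363,998.96.
The quoted forward undervalues USD, so borrow USD, convert to PLN at spot, deposit the PLN at 4.37%, and buy USD forward at 3.8617 to cover the loan.
Arbitrage profit = |98,457,259.58 − 100,363,998.96| = PLN 1,906,739.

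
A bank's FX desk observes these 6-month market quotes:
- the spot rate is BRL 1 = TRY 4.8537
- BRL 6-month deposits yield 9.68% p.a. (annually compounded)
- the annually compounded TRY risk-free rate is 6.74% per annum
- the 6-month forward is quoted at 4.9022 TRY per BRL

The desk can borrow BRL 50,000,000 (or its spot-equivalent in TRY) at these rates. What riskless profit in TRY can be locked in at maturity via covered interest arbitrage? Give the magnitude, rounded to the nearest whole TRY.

TRY 5,969,205

T = 6/12 years.
Keep in BRL, deliver into the forward: 50,000,000·1.04728219693·4.9022 = TRY 256,699,339.29.
Swap to TRY now, deposit: 50,000,000·4.8537·1.03315052146 = TRY 250,730,134.30.
The quoted forward overvalues BRL, so borrow TRY, buy BRL at spot, deposit the BRL at 9.68%, and sell the proceeds forward at 4.9022.
The gap between the two covered legs is TRY 5,969,205.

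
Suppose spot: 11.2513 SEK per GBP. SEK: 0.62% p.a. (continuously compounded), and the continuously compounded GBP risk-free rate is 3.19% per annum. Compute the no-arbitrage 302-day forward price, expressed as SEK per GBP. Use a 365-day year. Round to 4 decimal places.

11.0146

T = 302/365 years.
SEK growth factor: e^(0.0062×302/365) = 1.00514304.
GBP growth factor: e^(0.0319×302/365) = 1.02674538.
CIP: F = S · (grow SEK)/(grow GBP) = 11.2513 × 1.00514304/1.02674538 = 11.014577 SEK per GBP.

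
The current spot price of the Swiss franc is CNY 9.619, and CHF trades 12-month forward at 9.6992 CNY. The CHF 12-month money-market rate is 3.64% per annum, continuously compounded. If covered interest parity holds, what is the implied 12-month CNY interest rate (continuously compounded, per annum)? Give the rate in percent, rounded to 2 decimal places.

T = 1 year.
By CIP, F/S equals the CNY-to-CHF growth ratio: 9.6992/9.619 = 1.0083377.
The CHF side grows by e^(0.0364×1) = 1.0370706.
So the CNY growth factor = 1.0457174.
Take logs: ln 1.0457174 / 1 = 0.044703, so 4.47%.

4.47%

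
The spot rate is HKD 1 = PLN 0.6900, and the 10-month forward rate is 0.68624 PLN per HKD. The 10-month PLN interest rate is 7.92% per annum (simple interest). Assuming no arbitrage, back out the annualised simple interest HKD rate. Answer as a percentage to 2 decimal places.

T = 10/12 years.
By CIP, F/S equals the PLN-to-HKD growth ratio: 0.68624/0.69 = 0.9945507.
PLN growth factor: 1 + 0.0792×10/12 = 1.066000.
So the HKD growth factor = 1.0718408.
(1.0718408 − 1)/T = 0.086209, i.e. 8.62%.

8.62%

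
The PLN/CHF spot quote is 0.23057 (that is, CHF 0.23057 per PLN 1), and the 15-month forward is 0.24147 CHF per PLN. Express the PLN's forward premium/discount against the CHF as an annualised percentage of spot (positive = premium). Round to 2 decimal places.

T = 15/12 years.
Period premium: (0.24147 − 0.23057)/0.23057 = 0.0472741.
Annualise by dividing by T: 0.0472741 / (15/12) = 0.037819 → 3.78%.

+3.78%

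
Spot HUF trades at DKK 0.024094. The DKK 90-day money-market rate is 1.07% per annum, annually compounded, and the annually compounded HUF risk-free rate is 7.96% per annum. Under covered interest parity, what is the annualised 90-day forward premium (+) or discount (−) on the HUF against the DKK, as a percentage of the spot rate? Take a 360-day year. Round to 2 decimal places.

-6.54%

T = 90/360 years.
F = S · g_DKK/g_HUF = 0.024094 × 1.0026643/1.0193321 = 0.023700022.
Annualised premium = (F − S)/S × (1/T) = (0.023700022 − 0.024094)/0.024094 ÷ (90/360) = -6.54%.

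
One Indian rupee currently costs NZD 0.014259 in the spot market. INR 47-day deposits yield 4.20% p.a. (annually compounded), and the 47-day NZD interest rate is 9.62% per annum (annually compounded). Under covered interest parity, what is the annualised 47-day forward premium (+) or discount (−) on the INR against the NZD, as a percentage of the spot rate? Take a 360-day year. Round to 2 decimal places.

T = 47/360 years.
F = S · g_NZD/g_INR = 0.014259 × 1.0120637/1.0053858 = 0.014353710.
(F − S)/S ÷ T = (0.014353710 − 0.014259)/0.014259/(47/360) = 0.050876 → 5.09%.

+5.09%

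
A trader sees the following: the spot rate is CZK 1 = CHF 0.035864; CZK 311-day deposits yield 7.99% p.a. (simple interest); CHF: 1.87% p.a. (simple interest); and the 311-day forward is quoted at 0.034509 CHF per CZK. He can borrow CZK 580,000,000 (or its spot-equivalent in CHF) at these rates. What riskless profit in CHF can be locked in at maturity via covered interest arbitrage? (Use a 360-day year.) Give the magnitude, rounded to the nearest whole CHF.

T = 311/360 years.
Route A — deposit CZK, sell forward: 580,000,000 × 1.0690247222 × 0.034509 = CHF 21,396,765.00.
Route B — convert at spot, deposit CHF: 580,000,000 × 0.035864 × 1.0161547222 = CHF 21,137,156.32.
The quoted forward overvalues CZK, so borrow CHF, buy CZK at spot, deposit the CZK at 7.99%, and sell the proceeds forward at 0.034509.
Profit = 21,396,765.00 − 21,137,156.32 = CHF 259,609.

CHF 259,609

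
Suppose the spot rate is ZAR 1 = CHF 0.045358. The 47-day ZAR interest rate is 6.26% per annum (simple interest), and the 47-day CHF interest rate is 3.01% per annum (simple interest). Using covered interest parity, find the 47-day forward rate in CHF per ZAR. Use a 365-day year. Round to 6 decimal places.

T = 47/365 years.
CHF growth factor: 1 + 0.0301×47/365 = 1.0038759.
Growth of 1 ZAR over T: 1 + 0.0626×47/365 = 1.0080608.
So F = 0.045358 × 1.0038759 / 1.0080608 = 0.04516970 (CHF/ZAR).

0.045170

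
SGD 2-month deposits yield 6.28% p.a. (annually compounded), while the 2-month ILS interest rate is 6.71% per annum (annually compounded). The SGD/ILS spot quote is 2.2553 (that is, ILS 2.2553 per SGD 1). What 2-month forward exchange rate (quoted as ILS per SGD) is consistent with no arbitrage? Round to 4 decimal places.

T = 2/12 years.
Growth of 1 ILS over T: (1 + 0.0671)^(2/12) = 1.0108829.
Growth of 1 SGD over T: (1 + 0.0628)^(2/12) = 1.0102029.
CIP: F = S · (grow ILS)/(grow SGD) = 2.2553 × 1.0108829/1.0102029 = 2.256818 ILS per SGD.

2.2568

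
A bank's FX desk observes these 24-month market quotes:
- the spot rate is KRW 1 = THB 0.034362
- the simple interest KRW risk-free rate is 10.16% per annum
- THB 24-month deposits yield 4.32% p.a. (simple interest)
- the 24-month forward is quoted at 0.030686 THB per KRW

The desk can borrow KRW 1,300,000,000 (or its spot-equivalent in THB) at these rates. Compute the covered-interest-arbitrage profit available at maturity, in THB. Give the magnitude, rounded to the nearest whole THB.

T = 2 years.
Invest the KRW and cover forward: 1,300,000,000 × 1.203200 × 0.030686 = THB 47,997,813.76.
Convert at spot and invest in THB: 1,300,000,000 × 0.034362 × 1.086400 = THB 48,530,139.84.
The quoted forward undervalues KRW, so borrow KRW, convert to THB at spot, deposit the THB at 4.32%, and buy KRW forward at 0.030686 to cover the loan.
The gap between the two covered legs is THB 532,326.

THB 532,326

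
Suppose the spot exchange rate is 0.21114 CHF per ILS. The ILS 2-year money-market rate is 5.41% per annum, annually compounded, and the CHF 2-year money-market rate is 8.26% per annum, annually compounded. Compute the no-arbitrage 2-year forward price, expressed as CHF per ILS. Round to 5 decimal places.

T = 2 years.
CHF accumulates by (1 + 0.0826)^2 = 1.1720228.
ILS accumulates by (1 + 0.0541)^2 = 1.1111268.
Forward (CHF per ILS) = 0.21114 × 1.1720228 / 1.1111268 = 0.2227117.

0.22271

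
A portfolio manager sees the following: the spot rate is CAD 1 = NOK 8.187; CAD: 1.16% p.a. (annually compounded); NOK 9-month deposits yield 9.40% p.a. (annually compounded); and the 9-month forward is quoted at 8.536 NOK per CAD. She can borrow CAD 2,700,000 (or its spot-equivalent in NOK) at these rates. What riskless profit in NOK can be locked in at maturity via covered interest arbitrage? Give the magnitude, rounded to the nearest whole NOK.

T = 9/12 years.
Invest the CAD and cover forward: 2,700,000 × 1.0086874456 × 8.536 = NOK 23,247,421.30.
Convert at spot and invest in NOK: 2,700,000 × 8.187 × 1.0697024525 = NOK 23,645,665.74.
The quoted forward undervalues CAD, so borrow CAD, convert to NOK at spot, deposit the NOK at 9.40%, and buy CAD forward at 8.536 to cover the loan.
Arbitrage profit = |23,247,421.30 − 23,645,665.74| = NOK 398,244.

NOK 398,244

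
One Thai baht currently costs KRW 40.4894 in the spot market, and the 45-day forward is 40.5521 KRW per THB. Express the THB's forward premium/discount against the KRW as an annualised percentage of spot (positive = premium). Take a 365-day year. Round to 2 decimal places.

+1.26%

T = 45/365 years.
THB trades forward at +0.15486% vs spot over the period.
Per annum: 0.0015486 / (45/365) = 0.012561 = 1.26%.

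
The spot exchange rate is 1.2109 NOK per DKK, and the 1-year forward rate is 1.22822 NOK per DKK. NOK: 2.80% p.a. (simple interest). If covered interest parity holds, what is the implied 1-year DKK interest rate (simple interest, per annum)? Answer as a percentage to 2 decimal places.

1.35%

T = 1 year.
CIP gives F = S · g_NOK/g_DKK, so g_NOK/g_DKK = 1.22822/1.2109 = 1.0143034.
The NOK side grows by 1 + 0.0280×1 = 1.028000.
Hence g_DKK = 1.0135035.
(1.0135035 − 1)/T = 0.013503, i.e. 1.35%.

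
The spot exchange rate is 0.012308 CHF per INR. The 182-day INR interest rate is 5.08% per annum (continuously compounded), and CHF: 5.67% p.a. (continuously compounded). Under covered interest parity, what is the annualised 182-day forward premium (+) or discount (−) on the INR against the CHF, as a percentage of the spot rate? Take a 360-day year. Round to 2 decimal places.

T = 182/360 years.
CIP forward (CHF per INR) = 0.012308 × 1.0290798/1.0260149 = 0.012344766.
Annualised premium = (F − S)/S × (1/T) = (0.012344766 − 0.012308)/0.012308 ÷ (182/360) = 0.59%.

+0.59%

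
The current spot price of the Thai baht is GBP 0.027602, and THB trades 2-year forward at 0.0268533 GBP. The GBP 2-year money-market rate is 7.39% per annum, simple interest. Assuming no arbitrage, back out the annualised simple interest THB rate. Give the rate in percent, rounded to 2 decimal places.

T = 2 years.
F/S = 0.0268533/0.027602 = 0.9728752 = (growth of GBP) / (growth of THB).
The GBP side grows by 1 + 0.0739×2 = 1.147800.
Hence g_THB = 1.1798019.
(1.1798019 − 1)/T = 0.089901, i.e. 8.99%.

8.99%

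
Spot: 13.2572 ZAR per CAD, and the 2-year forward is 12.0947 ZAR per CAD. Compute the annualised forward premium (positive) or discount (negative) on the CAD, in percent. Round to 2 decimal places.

T = 2 years.
CAD trades forward at -8.76882% vs spot over the period.
×(1/T) gives -4.38% p.a.

-4.38%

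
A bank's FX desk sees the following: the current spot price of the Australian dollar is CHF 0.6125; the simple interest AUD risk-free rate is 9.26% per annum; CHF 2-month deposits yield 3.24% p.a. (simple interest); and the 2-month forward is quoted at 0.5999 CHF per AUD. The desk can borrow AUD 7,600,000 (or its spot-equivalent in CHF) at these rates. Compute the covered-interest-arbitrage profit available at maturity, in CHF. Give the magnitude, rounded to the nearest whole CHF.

CHF 50,533

T = 2/12 years.
Keep in AUD, deliver into the forward: 7,600,000·1.015433333·0.5999 = CHF 4,629,604.27.
Swap to CHF now, deposit: 7,600,000·0.6125·1.005400 = CHF 4,680,137.00.
The quoted forward undervalues AUD, so borrow AUD, convert to CHF at spot, deposit the CHF at 3.24%, and buy AUD forward at 0.5999 to cover the loan.
Arbitrage profit = |4,629,604.27 − 4,680,137.00| = CHF 50,533.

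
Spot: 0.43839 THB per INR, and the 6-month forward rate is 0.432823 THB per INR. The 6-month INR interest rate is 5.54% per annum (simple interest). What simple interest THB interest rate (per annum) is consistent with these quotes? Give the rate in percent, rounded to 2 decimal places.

T = 6/12 years.
F/S = 0.432823/0.43839 = 0.9873013 = (growth of THB) / (growth of INR).
The INR side grows by 1 + 0.0554×6/12 = 1.027700.
So the THB growth factor = 1.0146495.
(1.0146495 − 1)/T = 0.029299, i.e. 2.93%.

2.93%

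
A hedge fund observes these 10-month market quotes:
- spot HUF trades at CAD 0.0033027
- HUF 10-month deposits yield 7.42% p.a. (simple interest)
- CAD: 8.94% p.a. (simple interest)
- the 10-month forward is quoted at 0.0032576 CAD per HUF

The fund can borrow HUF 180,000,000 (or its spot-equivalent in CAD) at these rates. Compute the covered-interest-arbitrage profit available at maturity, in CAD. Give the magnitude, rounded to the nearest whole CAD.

T = 10/12 years.
Route A — deposit HUF, sell forward: 180,000,000 × 1.06183333 × 0.0032576 = CAD 622,625.09.
Route B — convert at spot, deposit CAD: 180,000,000 × 0.0033027 × 1.074500 = CAD 638,775.21.
The quoted forward undervalues HUF, so borrow HUF, convert to CAD at spot, deposit the CAD at 8.94%, and buy HUF forward at 0.0032576 to cover the loan.
Profit = 638,775.21 − 622,625.09 = CAD 16,150.

CAD 16,150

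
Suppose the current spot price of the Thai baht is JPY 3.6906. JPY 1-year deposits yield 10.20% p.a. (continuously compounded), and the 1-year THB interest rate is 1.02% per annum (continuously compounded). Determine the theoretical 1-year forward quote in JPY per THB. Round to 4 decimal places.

4.0454

T = 1 year.
JPY growth factor: e^(0.1020×1) = 1.1073835.
THB accumulates by e^(0.0102×1) = 1.0102522.
So F = 3.6906 × 1.1073835 / 1.0102522 = 4.045435 (JPY/THB).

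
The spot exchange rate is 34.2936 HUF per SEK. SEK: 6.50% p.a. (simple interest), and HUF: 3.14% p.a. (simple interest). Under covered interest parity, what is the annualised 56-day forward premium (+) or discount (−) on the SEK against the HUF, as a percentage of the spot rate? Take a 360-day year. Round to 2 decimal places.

T = 56/360 years.
No-arbitrage forward: 34.2936 × 1.0048844 / 1.0101111 = 34.1161518 HUF/SEK.
Annualised premium = (F − S)/S × (1/T) = (34.1161518 − 34.2936)/34.2936 ÷ (56/360) = -3.33%.

-3.33%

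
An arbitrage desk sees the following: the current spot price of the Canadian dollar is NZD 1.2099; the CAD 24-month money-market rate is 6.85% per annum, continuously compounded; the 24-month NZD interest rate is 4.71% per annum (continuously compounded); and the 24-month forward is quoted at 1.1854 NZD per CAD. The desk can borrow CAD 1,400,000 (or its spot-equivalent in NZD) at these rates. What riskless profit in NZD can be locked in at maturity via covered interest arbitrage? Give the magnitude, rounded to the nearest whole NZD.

T = 2 years.
Route A — deposit CAD, sell forward: 1,400,000 × 1.146828149 × 1.1854 = NZD 1,903,230.12.
Route B — convert at spot, deposit NZD: 1,400,000 × 1.2099 × 1.09877948 = NZD 1,861,178.61.
The quoted forward overvalues CAD, so borrow NZD, buy CAD at spot, deposit the CAD at 6.85%, and sell the proceeds forward at 1.1854.
Arbitrage profit = |1,903,230.12 − 1,861,178.61| = NZD 42,052.

NZD 42,052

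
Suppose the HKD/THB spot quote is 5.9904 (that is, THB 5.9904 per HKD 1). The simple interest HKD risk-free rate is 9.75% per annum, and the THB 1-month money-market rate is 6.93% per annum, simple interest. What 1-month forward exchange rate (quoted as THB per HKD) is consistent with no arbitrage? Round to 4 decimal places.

T = 1/12 years.
THB growth factor: 1 + 0.0693×1/12 = 1.005775.
HKD accumulates by 1 + 0.0975×1/12 = 1.008125.
Forward (THB per HKD) = 5.9904 × 1.005775 / 1.008125 = 5.976436.

5.9764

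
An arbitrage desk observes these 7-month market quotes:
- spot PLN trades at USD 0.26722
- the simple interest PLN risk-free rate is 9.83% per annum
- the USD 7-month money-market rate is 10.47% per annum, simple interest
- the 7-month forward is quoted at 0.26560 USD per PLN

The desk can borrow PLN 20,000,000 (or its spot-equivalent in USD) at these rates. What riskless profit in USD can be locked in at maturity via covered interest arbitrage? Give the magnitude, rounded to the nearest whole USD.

USD 54,210

T = 7/12 years.
Invest the PLN and cover forward: 20,000,000 × 1.057341667 × 0.26560 = USD 5,616,598.94.
Convert at spot and invest in USD: 20,000,000 × 0.26722 × 1.061075 = USD 5,670,809.23.
The quoted forward undervalues PLN, so borrow PLN, convert to USD at spot, deposit the USD at 10.47%, and buy PLN forward at 0.26560 to cover the loan.
Arbitrage profit = |5,616,598.94 − 5,670,809.23| = USD 54,210.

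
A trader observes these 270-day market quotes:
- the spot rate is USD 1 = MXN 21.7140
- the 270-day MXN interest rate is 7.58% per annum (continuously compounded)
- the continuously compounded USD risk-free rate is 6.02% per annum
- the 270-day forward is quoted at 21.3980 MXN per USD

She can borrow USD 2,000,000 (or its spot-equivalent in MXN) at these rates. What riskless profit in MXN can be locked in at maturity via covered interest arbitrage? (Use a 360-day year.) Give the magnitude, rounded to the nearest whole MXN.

T = 270/360 years.
Keep in USD, deliver into the forward: 2,000,000·1.0461847759·21.3980 = MXN 44,772,523.67.
Swap to MXN now, deposit: 2,000,000·21.7140·1.0584970239 = MXN 45,968,408.75.
The quoted forward undervalues USD, so borrow USD, convert to MXN at spot, deposit the MXN at 7.58%, and buy USD forward at 21.3980 to cover the loan.
Profit = 45,968,408.75 − 44,772,523.67 = MXN 1,195,885.

MXN 1,195,885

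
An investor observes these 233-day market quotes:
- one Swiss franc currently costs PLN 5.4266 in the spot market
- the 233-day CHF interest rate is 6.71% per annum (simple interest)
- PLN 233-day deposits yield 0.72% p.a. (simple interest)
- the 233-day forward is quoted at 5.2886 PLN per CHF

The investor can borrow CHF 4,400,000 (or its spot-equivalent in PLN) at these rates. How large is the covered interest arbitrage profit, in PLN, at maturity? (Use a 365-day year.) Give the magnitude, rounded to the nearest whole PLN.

PLN 279,791

T = 233/365 years.
Keep in CHF, deliver into the forward: 4,400,000·1.0428336986·5.2886 = PLN 24,266,573.31.
Swap to PLN now, deposit: 4,400,000·5.4266·1.0045961644 = PLN 23,986,782.80.
The quoted forward overvalues CHF, so borrow PLN, buy CHF at spot, deposit the CHF at 6.71%, and sell the proceeds forward at 5.2886.
The gap between the two covered legs is PLN 279,791.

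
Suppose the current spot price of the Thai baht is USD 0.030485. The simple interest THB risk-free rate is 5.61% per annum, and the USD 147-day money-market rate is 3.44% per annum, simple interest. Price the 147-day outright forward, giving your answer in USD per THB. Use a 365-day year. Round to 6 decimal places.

0.030224

T = 147/365 years.
USD accumulates by 1 + 0.0344×147/365 = 1.0138542.
Growth of 1 THB over T: 1 + 0.0561×147/365 = 1.0225937.
Forward (USD per THB) = 0.030485 × 1.0138542 / 1.0225937 = 0.03022446.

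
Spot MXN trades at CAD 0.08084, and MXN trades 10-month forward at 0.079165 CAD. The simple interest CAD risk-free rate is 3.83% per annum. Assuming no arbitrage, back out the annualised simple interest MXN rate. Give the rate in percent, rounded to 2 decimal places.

6.45%

T = 10/12 years.
CIP gives F = S · g_CAD/g_MXN, so g_CAD/g_MXN = 0.079165/0.08084 = 0.9792801.
CAD growth factor: 1 + 0.0383×10/12 = 1.0319167.
So the MXN growth factor = 1.0537503.
r = (1.0537503 − 1)/(10/12) = 0.064500 → 6.45%.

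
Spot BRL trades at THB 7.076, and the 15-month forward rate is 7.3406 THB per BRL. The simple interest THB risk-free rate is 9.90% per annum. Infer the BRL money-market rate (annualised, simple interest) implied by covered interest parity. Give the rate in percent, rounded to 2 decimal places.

T = 15/12 years.
By CIP, F/S equals the THB-to-BRL growth ratio: 7.3406/7.076 = 1.0373940.
The THB side grows by 1 + 0.0990×15/12 = 1.123750.
Hence g_BRL = 1.0832432.
r = (1.0832432 − 1)/(15/12) = 0.066595 → 6.66%.

6.66%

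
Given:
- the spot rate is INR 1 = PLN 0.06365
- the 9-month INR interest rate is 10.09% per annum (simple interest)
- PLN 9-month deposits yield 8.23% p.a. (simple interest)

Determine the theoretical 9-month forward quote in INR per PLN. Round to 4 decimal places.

T = 9/12 years.
Growth of 1 PLN over T: 1 + 0.0823×9/12 = 1.061725.
INR growth factor: 1 + 0.1009×9/12 = 1.075675.
So F = 0.06365 × 1.061725 / 1.075675 = 0.062824549 (PLN/INR).
Invert for INR per PLN: 1 / 0.062824549 = 15.9173.

15.9173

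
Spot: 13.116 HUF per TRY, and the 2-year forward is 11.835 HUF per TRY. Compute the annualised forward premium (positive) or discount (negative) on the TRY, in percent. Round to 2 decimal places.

T = 2 years.
(F − S)/S = (11.835 − 13.116)/13.116 = -0.0976670.
×(1/T) gives -4.88% p.a.

-4.88%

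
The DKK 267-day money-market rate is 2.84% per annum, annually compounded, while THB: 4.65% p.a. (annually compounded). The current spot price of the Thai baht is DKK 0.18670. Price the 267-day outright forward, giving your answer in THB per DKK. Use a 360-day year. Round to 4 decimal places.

T = 267/360 years.
Growth of 1 DKK over T: (1 + 0.0284)^(267/360) = 1.020987.
THB accumulates by (1 + 0.0465)^(267/360) = 1.0342843.
CIP: F = S · (grow DKK)/(grow THB) = 0.1867 × 1.020987/1.0342843 = 0.1842997 DKK per THB.
Invert for THB per DKK: 1 / 0.1842997 = 5.4259.

5.4259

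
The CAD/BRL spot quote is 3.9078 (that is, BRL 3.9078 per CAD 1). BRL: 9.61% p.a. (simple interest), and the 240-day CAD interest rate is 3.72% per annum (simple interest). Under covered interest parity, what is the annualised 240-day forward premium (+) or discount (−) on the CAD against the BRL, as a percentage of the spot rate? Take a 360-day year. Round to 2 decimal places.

T = 240/360 years.
CIP forward (BRL per CAD) = 3.9078 × 1.0640667/1.024800 = 4.0575330.
(F − S)/S ÷ T = (4.0575330 − 3.9078)/3.9078/(240/360) = 0.057475 → 5.75%.

+5.75%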